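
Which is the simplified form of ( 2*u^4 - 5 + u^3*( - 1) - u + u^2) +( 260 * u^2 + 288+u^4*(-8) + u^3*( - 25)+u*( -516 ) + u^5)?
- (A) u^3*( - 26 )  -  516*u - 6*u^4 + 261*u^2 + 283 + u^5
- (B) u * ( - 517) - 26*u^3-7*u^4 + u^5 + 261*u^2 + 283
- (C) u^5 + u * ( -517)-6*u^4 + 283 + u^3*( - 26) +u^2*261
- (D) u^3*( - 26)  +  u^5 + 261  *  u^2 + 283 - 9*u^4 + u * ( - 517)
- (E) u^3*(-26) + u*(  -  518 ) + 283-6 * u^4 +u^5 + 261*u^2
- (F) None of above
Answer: C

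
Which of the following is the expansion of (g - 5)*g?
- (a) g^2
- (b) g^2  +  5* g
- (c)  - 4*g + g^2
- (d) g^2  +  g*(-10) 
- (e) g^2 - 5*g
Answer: e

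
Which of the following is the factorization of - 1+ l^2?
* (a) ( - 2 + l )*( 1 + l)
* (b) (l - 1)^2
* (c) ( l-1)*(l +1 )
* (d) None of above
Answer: c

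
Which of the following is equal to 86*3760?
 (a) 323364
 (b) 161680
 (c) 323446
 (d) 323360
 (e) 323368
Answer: d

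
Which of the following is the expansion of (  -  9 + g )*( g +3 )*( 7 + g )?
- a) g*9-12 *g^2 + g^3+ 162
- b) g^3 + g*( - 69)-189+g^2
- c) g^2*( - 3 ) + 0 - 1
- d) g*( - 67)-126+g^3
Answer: b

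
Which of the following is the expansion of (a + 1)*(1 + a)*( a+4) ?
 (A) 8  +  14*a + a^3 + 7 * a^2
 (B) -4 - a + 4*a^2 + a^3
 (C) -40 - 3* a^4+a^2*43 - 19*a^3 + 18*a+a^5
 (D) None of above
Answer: D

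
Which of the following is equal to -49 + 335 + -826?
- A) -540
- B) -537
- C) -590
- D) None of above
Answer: A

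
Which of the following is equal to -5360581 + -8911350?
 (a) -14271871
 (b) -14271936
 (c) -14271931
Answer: c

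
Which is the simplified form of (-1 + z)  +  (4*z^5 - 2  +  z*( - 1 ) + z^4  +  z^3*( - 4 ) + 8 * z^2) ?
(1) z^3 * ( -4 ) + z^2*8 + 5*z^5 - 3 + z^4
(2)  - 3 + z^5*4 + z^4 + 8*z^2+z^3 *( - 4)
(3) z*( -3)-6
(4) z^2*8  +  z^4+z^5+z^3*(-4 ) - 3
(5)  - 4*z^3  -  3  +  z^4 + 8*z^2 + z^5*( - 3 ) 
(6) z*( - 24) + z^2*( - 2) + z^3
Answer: 2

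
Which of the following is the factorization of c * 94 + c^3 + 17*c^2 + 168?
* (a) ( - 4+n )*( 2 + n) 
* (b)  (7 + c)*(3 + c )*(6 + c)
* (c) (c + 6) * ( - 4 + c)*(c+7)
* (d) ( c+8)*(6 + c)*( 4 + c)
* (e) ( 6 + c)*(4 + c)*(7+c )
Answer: e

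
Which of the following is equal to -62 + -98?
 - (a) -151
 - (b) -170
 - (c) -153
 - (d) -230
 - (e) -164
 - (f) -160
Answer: f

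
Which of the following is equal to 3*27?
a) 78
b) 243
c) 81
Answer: c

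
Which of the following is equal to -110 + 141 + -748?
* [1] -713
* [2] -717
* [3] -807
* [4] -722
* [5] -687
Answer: 2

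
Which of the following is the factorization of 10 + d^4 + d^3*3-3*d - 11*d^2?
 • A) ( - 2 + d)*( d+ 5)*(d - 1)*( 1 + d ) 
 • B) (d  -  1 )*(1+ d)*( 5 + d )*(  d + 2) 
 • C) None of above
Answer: A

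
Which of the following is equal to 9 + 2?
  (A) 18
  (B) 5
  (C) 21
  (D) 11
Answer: D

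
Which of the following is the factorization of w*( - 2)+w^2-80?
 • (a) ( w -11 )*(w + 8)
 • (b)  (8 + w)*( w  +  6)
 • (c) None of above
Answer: c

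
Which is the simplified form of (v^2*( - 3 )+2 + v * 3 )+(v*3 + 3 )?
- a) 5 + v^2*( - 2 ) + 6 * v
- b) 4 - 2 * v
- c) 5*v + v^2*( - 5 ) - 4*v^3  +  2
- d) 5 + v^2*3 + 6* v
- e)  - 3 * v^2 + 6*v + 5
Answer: e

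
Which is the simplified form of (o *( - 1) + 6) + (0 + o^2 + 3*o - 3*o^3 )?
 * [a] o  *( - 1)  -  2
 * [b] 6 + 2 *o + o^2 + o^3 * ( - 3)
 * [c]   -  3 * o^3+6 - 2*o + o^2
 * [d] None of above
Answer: b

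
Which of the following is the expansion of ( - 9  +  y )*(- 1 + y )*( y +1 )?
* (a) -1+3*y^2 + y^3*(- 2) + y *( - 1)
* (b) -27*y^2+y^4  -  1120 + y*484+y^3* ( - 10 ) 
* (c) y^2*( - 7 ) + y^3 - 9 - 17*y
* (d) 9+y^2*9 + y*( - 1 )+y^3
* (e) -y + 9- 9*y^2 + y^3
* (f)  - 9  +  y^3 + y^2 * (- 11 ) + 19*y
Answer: e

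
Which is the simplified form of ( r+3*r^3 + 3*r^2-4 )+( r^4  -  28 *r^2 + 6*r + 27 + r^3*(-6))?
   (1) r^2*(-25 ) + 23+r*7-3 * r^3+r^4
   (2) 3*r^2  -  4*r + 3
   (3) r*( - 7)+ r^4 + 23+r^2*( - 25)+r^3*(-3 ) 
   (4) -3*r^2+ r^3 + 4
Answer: 1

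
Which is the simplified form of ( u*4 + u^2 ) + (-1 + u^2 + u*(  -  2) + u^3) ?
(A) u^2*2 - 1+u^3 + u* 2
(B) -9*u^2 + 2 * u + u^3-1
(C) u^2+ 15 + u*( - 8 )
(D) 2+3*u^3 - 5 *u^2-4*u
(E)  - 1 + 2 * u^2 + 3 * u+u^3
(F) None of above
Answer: A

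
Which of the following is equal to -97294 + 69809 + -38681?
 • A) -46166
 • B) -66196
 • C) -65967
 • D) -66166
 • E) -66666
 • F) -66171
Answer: D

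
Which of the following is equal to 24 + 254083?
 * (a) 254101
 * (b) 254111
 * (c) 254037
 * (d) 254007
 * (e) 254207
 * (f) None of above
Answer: f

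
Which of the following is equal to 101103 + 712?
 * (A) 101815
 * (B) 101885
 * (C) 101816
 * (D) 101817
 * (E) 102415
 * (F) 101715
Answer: A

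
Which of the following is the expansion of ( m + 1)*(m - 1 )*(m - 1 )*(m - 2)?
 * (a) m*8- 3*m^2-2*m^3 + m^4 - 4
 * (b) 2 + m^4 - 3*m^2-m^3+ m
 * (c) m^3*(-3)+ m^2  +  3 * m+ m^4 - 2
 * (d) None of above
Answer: c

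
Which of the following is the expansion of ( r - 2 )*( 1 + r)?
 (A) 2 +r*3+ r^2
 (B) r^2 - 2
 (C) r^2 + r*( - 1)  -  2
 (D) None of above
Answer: C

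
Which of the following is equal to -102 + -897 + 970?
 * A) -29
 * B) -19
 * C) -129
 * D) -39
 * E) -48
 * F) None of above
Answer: A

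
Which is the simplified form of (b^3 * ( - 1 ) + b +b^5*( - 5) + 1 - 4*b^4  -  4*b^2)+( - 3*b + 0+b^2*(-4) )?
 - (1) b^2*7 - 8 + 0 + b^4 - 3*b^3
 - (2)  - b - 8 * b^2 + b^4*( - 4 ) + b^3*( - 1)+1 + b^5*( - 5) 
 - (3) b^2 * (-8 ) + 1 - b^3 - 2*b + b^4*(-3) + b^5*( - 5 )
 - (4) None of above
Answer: 4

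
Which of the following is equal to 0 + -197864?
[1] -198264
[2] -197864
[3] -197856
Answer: 2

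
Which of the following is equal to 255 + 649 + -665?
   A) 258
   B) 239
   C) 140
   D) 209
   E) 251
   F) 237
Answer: B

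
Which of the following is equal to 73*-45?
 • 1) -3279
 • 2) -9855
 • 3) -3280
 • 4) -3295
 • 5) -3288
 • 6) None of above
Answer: 6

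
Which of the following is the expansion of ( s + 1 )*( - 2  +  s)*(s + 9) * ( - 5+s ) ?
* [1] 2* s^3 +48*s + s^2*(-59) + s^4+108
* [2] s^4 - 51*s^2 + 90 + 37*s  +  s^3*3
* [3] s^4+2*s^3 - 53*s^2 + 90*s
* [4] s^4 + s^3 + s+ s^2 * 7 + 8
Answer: 2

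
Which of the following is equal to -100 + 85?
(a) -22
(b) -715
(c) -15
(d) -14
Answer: c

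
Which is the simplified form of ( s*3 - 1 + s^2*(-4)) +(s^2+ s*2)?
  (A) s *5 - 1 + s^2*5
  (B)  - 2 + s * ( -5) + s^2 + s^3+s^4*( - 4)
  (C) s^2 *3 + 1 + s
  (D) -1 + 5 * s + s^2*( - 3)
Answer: D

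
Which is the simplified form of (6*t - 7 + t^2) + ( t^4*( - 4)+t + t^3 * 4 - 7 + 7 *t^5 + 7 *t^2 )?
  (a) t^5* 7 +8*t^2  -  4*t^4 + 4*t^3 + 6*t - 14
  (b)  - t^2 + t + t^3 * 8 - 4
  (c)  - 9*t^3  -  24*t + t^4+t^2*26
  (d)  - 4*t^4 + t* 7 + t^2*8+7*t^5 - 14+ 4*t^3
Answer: d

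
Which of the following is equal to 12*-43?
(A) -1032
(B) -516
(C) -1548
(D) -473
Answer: B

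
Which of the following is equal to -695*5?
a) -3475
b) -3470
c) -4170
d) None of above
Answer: a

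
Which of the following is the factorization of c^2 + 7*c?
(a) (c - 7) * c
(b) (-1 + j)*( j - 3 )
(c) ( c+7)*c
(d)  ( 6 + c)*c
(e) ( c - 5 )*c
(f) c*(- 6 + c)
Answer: c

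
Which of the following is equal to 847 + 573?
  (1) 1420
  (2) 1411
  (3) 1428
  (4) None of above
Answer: 1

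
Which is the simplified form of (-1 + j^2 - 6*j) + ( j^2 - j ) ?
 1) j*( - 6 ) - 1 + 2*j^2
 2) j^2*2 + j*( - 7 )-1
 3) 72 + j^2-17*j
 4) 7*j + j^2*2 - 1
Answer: 2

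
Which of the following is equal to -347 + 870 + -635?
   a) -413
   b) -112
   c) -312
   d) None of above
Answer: b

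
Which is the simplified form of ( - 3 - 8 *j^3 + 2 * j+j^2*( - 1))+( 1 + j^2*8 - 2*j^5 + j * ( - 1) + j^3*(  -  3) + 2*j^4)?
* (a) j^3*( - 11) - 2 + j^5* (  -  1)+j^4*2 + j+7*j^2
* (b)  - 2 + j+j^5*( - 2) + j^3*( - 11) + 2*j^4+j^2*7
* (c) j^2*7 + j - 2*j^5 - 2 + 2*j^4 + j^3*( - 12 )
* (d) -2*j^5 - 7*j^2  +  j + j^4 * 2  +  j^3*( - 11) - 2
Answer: b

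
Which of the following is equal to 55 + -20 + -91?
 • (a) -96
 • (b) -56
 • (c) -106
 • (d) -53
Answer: b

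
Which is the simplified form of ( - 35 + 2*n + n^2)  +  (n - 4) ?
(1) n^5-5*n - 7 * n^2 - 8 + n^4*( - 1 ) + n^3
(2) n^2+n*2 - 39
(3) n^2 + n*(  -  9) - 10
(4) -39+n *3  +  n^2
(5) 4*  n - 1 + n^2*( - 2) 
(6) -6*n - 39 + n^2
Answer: 4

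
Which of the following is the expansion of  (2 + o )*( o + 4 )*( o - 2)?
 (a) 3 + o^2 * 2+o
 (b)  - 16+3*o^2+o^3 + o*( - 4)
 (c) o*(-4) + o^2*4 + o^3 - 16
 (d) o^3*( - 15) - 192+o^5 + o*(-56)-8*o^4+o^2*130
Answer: c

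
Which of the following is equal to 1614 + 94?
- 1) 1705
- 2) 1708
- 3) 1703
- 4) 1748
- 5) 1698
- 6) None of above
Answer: 2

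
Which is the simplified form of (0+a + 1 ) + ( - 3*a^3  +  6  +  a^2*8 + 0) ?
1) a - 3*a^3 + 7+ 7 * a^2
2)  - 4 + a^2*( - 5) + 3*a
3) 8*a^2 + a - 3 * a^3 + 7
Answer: 3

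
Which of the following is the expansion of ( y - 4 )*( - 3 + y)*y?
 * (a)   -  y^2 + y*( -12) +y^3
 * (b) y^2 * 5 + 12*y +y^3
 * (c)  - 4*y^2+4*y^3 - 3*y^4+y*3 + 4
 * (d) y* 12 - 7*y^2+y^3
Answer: d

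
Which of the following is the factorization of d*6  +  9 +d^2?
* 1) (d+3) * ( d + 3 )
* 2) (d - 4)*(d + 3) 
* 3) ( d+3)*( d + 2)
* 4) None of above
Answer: 1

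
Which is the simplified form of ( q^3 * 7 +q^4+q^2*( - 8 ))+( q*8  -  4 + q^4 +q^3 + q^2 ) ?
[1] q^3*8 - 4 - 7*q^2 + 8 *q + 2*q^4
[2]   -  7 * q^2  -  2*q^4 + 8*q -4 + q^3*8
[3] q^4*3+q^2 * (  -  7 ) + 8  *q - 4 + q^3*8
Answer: 1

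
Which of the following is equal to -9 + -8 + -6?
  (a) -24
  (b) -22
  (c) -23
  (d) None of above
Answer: c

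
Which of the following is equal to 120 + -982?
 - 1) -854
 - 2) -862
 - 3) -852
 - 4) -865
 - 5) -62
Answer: 2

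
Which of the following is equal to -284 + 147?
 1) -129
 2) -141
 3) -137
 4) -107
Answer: 3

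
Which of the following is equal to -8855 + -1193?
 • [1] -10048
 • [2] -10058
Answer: 1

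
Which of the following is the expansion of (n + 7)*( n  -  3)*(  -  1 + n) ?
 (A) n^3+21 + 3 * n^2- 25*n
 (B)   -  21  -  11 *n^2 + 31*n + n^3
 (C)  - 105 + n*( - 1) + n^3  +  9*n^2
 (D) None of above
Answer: A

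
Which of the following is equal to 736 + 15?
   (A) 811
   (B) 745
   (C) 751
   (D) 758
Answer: C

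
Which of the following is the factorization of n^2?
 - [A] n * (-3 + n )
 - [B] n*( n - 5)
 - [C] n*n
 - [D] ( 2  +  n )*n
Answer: C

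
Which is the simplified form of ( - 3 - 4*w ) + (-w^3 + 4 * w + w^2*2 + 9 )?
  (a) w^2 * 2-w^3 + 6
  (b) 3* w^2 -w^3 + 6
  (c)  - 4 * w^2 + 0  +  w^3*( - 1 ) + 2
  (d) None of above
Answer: a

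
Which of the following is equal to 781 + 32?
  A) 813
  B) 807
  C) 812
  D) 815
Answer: A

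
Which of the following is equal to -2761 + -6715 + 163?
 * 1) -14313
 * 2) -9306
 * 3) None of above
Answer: 3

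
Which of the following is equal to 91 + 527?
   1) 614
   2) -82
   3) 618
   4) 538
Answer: 3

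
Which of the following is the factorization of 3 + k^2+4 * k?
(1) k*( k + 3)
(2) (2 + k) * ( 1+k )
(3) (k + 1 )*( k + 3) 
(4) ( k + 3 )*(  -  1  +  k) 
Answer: 3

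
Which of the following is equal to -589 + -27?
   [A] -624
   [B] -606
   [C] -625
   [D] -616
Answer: D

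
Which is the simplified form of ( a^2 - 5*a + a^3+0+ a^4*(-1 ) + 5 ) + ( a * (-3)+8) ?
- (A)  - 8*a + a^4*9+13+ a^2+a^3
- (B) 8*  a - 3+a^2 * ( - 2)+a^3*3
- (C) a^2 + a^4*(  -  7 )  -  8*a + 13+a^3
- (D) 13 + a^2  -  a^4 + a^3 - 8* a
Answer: D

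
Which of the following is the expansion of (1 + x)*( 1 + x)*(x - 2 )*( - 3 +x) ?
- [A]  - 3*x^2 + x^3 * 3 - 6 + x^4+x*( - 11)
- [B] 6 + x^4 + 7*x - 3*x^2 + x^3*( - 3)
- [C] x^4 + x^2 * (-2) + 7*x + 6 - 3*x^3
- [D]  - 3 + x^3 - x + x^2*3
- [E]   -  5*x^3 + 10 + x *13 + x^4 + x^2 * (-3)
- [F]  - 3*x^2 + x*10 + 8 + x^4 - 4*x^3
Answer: B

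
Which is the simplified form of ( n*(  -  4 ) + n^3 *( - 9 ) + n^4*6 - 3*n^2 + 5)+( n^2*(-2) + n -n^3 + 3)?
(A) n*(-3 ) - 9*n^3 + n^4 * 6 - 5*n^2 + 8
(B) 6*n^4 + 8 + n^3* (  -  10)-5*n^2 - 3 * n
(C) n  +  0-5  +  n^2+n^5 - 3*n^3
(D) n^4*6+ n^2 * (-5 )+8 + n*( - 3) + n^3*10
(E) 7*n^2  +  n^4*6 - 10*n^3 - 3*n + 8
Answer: B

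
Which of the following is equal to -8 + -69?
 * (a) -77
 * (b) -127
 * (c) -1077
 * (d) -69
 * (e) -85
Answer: a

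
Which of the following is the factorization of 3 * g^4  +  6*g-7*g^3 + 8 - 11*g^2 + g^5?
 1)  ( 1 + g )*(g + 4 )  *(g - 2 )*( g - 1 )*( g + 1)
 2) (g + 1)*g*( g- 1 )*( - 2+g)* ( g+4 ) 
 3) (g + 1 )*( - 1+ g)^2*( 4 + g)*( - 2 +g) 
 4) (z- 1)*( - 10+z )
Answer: 1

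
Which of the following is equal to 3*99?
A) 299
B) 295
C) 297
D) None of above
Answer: C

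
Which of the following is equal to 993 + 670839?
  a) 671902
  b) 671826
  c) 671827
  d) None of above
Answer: d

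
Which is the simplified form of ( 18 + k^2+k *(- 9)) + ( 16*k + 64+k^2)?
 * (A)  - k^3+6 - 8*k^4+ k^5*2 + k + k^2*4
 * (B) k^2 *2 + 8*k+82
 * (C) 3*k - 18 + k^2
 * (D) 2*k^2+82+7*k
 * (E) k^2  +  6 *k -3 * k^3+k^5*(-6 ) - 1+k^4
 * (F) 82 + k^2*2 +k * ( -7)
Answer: D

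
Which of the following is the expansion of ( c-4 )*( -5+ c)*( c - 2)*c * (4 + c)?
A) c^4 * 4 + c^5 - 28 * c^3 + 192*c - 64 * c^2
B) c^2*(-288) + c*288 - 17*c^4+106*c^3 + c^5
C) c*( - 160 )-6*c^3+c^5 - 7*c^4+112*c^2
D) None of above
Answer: C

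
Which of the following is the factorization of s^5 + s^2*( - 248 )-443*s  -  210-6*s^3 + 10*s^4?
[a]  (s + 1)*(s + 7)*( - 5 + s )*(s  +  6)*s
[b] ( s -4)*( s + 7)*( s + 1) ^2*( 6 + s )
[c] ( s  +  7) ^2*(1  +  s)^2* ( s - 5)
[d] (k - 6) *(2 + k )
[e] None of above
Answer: e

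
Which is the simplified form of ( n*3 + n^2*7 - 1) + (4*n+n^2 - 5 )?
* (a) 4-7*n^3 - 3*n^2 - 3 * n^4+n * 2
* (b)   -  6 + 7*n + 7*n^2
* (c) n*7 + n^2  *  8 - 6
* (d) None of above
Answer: c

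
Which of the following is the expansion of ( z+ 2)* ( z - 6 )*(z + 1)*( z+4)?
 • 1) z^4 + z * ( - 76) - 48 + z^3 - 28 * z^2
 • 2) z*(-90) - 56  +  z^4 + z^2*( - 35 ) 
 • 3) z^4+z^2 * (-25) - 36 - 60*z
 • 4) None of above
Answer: 1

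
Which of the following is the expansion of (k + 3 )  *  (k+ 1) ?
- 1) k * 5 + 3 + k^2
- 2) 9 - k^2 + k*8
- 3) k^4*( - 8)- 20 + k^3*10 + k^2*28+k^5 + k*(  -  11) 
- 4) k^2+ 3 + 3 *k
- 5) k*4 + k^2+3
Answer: 5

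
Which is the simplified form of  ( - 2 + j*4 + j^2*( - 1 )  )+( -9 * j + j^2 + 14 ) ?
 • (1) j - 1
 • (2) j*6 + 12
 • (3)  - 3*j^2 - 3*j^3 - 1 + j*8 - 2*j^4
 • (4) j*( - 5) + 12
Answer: 4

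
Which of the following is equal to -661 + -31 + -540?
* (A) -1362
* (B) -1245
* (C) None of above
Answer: C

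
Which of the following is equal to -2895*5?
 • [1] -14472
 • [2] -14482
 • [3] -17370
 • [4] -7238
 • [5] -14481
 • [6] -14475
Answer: 6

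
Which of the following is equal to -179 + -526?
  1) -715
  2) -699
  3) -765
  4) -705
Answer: 4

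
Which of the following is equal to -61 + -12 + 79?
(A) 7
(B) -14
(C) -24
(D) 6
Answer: D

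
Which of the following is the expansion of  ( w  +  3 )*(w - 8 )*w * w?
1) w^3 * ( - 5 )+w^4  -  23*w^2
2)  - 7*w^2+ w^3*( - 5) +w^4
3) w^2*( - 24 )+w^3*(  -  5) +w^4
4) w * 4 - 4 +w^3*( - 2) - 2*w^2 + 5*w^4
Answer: 3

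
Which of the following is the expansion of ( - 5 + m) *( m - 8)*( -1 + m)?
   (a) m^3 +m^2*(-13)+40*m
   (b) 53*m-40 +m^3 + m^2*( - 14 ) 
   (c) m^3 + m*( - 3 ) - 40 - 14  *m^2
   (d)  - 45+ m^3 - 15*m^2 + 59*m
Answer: b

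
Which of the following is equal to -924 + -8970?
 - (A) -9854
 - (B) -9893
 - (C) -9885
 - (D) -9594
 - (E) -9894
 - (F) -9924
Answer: E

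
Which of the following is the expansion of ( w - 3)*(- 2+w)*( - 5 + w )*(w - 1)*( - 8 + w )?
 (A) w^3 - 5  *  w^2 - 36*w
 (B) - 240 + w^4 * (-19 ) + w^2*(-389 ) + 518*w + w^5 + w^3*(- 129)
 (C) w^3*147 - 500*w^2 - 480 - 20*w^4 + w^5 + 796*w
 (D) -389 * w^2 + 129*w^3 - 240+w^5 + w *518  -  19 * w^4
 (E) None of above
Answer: D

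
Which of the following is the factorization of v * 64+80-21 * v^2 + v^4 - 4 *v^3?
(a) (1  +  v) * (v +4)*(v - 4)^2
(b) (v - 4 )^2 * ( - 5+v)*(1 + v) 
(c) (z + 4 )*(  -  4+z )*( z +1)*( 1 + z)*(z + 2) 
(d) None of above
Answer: d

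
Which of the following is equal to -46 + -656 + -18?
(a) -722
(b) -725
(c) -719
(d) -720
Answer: d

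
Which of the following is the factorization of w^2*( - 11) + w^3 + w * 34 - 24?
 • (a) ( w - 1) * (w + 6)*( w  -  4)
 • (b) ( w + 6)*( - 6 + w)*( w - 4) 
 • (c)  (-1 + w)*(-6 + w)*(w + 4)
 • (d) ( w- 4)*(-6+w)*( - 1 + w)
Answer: d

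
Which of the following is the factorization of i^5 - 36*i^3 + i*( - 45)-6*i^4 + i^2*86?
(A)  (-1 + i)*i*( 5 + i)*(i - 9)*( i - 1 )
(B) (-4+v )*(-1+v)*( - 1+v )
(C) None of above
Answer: A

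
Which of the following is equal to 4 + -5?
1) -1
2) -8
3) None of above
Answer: 1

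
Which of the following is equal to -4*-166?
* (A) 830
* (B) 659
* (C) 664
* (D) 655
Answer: C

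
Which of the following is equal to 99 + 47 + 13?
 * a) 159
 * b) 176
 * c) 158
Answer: a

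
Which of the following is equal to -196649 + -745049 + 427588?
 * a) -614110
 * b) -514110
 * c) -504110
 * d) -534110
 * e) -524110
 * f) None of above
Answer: b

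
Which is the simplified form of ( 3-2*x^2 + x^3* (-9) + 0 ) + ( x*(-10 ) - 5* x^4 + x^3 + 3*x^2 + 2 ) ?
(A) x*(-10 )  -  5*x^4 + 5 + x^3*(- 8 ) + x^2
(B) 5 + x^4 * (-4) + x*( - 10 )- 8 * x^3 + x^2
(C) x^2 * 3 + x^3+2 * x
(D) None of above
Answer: A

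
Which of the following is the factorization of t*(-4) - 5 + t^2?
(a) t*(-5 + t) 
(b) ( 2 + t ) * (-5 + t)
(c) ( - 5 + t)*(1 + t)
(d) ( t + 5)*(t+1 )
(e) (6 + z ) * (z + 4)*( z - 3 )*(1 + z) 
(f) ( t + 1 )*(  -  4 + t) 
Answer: c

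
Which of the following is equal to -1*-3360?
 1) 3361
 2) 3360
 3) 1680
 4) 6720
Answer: 2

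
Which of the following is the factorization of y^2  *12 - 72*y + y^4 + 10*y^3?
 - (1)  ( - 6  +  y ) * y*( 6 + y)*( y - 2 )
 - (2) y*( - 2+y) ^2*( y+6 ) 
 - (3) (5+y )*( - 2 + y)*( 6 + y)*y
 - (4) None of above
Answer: 4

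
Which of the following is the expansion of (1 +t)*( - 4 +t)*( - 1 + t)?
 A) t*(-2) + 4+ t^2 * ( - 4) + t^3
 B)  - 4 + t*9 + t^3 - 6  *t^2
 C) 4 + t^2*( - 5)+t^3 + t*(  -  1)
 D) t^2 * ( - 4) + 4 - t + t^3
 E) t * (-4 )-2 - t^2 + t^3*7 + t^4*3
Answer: D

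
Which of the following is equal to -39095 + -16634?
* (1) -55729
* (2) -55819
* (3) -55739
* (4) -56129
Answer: 1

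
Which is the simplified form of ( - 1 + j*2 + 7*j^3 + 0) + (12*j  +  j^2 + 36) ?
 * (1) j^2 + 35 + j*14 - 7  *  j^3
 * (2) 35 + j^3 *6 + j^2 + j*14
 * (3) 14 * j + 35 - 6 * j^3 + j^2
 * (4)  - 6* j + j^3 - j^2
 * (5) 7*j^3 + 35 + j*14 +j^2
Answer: 5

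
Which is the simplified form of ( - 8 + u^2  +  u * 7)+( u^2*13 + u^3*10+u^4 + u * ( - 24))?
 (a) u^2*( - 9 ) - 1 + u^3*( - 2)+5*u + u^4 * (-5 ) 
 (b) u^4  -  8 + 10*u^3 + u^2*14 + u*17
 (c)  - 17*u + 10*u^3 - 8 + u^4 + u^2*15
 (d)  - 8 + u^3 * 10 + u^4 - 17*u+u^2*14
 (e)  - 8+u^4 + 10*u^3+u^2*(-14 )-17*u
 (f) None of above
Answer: d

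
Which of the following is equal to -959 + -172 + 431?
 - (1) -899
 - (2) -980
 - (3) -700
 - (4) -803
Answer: 3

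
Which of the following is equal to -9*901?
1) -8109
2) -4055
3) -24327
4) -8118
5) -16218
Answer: 1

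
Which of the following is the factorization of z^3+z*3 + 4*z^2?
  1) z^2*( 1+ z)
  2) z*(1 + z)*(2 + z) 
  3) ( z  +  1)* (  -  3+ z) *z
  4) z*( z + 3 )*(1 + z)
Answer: 4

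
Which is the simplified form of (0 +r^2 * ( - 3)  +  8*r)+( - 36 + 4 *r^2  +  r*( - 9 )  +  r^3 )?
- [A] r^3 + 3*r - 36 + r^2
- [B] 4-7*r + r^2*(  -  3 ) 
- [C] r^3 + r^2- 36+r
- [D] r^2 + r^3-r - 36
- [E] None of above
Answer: D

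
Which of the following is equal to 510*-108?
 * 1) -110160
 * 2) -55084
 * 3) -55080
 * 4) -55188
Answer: 3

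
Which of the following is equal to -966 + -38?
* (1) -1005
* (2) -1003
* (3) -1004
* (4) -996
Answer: 3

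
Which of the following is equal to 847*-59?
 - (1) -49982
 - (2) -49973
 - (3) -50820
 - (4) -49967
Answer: 2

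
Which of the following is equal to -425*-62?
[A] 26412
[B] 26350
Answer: B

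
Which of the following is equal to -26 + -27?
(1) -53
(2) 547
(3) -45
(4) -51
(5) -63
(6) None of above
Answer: 1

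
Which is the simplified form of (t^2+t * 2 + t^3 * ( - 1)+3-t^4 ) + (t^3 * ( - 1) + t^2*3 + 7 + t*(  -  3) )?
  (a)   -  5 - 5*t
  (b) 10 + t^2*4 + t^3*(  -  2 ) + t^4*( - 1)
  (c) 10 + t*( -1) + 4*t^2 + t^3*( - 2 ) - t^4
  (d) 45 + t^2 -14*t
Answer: c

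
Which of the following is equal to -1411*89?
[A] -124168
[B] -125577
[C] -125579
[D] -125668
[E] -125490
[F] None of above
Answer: C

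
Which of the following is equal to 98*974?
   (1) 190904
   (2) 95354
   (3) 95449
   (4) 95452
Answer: 4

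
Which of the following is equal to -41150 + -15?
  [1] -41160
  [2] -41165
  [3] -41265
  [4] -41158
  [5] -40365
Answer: 2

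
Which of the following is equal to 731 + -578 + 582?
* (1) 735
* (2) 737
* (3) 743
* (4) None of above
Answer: 1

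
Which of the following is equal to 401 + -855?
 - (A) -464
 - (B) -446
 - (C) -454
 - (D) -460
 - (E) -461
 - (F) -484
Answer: C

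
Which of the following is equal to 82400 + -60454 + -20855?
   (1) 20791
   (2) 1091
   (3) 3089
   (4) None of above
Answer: 2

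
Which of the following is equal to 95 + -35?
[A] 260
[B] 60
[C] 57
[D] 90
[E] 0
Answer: B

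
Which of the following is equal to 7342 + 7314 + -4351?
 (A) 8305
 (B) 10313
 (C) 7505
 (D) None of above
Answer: D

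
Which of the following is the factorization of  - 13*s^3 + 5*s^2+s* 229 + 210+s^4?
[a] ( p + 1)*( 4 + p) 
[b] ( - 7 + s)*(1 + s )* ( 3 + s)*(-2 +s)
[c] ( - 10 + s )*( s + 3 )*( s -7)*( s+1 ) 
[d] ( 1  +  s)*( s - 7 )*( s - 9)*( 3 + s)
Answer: c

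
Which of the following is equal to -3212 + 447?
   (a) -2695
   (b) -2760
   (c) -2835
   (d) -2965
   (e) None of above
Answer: e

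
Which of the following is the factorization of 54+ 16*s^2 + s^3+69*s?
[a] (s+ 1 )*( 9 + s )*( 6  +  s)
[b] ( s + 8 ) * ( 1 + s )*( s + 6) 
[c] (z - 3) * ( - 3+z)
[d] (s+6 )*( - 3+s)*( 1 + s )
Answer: a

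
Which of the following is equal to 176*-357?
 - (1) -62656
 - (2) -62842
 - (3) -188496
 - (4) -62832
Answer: 4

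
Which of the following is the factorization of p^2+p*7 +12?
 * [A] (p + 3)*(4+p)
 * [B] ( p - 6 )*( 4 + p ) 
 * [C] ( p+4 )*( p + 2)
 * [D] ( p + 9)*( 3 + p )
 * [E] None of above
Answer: A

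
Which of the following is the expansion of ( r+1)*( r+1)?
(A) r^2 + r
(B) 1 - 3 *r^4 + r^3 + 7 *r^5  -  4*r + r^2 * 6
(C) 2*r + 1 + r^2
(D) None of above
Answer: C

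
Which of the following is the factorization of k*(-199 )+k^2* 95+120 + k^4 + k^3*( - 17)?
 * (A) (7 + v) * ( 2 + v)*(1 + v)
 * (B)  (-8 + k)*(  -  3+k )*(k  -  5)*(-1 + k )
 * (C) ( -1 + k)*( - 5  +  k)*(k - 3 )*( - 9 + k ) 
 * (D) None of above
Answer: B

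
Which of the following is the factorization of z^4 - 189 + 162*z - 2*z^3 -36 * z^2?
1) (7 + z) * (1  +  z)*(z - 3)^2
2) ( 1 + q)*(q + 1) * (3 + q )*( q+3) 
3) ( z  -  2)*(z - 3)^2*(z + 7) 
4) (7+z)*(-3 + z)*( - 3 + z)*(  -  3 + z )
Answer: 4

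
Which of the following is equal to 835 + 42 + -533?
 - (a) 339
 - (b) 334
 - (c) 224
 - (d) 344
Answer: d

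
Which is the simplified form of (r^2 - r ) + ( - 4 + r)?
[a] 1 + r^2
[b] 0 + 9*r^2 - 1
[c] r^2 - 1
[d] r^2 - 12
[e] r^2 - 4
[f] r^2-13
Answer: e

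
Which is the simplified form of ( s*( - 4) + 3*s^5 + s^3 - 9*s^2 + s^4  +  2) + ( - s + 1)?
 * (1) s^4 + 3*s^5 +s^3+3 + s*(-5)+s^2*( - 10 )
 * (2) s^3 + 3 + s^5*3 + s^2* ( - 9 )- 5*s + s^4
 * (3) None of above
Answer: 2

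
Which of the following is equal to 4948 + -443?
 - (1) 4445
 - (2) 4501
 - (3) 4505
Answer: 3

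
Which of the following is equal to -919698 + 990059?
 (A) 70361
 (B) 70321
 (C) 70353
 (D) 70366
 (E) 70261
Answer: A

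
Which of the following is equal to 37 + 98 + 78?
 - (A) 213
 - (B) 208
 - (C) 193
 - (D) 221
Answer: A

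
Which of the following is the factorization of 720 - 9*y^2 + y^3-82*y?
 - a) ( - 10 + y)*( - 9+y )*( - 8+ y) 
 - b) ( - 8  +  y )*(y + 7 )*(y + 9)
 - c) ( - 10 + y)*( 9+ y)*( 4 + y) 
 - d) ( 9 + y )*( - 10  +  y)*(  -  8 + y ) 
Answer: d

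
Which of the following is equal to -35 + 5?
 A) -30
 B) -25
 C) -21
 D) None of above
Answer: A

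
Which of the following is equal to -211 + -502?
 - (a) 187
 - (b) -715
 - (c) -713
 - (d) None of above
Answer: c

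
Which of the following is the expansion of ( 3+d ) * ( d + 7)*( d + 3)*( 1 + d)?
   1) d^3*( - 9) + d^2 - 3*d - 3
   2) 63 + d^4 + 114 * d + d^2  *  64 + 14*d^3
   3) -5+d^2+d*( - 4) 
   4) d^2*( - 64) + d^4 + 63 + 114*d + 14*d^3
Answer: 2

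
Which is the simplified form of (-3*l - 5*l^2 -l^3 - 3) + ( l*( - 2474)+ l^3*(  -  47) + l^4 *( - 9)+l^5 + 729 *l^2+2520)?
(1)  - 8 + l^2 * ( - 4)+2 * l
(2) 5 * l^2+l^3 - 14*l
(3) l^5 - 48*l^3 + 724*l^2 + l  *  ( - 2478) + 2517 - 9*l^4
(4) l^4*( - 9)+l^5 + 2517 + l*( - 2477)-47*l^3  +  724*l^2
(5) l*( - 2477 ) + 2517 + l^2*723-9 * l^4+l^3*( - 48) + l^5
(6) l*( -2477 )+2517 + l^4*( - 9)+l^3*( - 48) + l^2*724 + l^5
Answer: 6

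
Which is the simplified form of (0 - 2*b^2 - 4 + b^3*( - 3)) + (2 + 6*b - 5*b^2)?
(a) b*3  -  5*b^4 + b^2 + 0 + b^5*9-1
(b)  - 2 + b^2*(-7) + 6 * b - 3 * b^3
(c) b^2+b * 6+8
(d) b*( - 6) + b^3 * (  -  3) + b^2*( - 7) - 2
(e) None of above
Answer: b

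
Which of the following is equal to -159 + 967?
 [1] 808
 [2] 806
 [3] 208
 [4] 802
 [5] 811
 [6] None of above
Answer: 1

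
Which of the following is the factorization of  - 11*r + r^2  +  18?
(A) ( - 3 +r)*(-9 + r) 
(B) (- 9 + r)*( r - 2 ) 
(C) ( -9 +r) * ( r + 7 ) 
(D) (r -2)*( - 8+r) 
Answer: B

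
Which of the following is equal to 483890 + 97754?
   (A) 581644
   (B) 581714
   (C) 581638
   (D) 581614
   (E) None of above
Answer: A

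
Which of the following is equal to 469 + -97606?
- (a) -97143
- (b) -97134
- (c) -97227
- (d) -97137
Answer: d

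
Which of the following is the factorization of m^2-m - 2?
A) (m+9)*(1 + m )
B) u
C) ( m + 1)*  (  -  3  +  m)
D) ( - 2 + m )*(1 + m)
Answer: D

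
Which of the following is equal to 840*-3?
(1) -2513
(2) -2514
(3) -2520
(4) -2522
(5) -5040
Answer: 3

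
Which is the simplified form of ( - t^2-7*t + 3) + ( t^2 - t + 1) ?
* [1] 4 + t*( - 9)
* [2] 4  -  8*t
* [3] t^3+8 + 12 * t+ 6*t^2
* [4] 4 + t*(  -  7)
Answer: 2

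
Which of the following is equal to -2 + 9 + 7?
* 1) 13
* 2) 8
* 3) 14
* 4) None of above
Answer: 3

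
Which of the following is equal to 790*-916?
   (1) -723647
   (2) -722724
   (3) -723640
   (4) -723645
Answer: 3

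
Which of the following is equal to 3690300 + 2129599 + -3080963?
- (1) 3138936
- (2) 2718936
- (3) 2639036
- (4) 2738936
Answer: 4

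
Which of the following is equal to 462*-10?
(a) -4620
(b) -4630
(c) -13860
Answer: a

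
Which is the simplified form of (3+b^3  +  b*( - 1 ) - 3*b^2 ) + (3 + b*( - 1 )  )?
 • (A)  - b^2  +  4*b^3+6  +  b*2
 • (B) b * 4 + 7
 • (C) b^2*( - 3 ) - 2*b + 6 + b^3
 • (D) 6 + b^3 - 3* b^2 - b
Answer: C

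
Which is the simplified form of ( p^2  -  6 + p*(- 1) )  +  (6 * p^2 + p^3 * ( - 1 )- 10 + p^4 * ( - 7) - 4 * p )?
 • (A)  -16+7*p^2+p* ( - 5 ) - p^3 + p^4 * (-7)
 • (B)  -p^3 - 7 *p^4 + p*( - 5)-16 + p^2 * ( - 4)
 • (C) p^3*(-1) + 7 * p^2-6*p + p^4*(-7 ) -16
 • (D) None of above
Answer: A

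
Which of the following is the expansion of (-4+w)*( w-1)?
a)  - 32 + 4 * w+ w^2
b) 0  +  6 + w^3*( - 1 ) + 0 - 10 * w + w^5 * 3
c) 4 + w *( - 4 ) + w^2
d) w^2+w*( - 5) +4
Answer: d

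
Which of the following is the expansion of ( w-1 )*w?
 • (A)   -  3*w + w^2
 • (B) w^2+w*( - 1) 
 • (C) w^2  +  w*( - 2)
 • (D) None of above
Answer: B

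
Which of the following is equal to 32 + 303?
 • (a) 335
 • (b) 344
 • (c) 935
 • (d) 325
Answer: a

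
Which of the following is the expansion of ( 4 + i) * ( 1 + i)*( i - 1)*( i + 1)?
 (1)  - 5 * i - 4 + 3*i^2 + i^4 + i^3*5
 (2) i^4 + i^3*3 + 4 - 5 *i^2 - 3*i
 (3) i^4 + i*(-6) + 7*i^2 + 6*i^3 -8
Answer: 1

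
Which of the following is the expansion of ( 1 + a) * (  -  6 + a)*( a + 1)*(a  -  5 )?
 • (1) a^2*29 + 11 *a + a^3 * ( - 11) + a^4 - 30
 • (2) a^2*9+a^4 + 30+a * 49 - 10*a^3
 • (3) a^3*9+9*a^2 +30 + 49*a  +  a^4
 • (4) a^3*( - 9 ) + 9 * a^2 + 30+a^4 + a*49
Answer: 4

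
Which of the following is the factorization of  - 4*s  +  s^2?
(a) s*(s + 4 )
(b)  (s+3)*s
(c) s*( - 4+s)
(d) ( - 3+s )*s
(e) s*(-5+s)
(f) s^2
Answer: c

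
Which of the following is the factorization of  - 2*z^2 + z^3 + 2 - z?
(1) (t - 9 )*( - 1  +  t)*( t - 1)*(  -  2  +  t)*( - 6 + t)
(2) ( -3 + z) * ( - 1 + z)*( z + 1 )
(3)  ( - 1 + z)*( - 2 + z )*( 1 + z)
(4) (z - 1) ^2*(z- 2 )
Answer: 3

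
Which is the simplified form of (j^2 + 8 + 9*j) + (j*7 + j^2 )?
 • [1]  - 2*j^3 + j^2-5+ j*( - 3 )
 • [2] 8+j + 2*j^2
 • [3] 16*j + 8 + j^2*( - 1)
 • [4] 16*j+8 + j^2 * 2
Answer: 4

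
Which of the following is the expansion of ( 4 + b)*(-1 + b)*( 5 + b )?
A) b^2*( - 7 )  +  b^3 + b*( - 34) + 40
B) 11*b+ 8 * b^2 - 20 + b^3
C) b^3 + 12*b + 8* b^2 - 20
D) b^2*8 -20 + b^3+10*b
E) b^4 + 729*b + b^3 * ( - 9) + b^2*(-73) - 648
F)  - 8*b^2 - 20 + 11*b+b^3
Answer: B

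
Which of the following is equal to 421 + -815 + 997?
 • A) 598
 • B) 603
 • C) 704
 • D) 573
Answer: B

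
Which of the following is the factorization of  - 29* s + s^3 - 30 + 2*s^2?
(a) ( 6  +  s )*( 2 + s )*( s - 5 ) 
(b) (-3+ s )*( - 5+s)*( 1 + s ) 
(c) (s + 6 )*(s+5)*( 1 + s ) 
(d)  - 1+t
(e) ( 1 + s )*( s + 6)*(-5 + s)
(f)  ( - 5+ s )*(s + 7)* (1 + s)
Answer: e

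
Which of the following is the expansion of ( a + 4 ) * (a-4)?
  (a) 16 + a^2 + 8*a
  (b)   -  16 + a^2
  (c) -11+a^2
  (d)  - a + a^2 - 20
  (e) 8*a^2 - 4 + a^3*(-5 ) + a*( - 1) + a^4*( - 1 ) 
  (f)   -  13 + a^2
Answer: b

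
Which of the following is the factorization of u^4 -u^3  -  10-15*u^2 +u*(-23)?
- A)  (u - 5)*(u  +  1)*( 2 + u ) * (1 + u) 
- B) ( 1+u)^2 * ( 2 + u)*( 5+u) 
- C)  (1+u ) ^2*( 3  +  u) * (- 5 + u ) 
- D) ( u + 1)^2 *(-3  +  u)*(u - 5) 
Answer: A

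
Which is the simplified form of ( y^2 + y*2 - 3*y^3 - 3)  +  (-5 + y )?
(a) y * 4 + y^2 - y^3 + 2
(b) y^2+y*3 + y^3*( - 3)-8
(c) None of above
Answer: b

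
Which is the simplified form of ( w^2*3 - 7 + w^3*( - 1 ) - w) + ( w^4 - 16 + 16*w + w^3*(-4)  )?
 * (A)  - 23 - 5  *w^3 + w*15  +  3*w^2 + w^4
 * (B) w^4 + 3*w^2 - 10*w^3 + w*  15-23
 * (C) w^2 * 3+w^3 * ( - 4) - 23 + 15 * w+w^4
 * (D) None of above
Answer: A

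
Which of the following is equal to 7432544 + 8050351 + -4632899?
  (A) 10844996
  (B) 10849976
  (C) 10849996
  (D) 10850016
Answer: C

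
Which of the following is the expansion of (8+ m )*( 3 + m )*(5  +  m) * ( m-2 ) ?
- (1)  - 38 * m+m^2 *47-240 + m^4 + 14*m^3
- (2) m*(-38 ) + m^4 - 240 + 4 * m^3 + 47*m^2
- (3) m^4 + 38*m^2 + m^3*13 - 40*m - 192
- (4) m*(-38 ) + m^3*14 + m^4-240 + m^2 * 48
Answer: 1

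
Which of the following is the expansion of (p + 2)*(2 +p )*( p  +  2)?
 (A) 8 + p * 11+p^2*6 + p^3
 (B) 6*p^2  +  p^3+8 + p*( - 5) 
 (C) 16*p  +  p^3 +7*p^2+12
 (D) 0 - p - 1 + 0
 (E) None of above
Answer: E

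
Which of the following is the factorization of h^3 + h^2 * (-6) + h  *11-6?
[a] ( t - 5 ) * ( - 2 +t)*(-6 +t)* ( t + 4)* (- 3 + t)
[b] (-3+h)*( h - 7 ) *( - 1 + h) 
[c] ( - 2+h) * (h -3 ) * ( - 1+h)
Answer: c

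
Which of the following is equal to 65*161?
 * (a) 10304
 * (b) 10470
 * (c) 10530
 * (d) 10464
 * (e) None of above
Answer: e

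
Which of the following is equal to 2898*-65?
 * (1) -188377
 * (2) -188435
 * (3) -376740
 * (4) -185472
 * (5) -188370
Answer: 5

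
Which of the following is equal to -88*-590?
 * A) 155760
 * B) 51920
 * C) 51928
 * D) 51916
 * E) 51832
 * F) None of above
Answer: B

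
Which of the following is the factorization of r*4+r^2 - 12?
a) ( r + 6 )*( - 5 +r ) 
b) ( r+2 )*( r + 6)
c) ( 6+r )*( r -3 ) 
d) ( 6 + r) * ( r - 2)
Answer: d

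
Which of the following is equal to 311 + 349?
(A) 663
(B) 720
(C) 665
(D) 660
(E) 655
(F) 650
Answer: D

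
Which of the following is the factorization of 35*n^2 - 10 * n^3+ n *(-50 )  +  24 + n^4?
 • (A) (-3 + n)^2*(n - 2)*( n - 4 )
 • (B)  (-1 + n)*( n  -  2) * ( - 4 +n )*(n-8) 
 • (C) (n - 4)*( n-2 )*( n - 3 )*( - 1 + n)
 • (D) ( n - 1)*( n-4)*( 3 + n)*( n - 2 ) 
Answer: C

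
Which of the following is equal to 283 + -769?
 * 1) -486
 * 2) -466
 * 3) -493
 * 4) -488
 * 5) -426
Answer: 1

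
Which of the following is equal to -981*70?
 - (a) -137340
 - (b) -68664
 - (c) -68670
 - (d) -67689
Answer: c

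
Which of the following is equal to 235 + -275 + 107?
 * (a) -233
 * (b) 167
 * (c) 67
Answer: c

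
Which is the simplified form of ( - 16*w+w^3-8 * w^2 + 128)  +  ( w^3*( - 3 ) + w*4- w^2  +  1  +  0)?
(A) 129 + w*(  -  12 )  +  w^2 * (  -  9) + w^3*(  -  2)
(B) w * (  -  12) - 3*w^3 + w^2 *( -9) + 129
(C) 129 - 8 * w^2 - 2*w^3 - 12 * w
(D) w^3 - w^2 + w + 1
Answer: A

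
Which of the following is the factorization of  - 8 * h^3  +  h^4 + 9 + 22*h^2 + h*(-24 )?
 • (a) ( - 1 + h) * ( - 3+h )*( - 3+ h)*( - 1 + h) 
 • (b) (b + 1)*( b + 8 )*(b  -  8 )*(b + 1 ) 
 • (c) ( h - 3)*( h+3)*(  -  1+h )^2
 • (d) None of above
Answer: a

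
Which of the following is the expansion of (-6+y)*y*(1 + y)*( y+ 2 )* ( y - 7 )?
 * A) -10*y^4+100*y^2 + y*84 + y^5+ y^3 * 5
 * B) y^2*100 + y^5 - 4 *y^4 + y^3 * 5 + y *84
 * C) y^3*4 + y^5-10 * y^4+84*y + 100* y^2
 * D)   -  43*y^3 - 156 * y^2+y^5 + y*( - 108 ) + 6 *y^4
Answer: A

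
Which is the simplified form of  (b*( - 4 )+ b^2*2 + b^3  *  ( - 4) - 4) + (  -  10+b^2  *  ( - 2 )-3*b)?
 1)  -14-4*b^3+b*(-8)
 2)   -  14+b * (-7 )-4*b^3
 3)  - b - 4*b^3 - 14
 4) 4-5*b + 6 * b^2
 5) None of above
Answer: 2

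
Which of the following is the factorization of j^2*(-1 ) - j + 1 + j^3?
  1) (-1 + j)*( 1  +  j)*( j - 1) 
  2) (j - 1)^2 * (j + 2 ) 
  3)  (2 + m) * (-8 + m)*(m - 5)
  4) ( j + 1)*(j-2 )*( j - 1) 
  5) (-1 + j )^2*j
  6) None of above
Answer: 1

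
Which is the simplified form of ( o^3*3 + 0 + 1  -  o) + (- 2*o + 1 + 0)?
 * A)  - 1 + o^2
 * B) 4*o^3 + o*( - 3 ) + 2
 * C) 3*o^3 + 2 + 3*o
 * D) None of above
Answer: D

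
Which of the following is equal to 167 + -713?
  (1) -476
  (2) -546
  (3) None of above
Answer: 2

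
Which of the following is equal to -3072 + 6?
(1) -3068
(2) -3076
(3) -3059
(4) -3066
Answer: 4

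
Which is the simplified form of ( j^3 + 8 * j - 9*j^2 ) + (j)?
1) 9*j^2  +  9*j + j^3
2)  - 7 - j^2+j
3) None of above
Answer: 3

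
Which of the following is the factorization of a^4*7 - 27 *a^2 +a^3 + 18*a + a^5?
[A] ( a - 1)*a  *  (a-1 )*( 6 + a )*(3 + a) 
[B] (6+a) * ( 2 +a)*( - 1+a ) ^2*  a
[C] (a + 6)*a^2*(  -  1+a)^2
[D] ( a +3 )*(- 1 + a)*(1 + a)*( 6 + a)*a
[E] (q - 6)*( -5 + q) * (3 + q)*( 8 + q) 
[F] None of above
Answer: A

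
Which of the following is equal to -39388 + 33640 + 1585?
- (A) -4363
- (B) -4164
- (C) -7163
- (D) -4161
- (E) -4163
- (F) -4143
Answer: E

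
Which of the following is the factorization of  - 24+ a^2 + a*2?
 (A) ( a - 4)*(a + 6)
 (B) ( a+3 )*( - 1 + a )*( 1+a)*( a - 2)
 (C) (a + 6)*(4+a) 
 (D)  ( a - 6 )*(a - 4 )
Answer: A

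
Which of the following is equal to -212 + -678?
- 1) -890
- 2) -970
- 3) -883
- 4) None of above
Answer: 1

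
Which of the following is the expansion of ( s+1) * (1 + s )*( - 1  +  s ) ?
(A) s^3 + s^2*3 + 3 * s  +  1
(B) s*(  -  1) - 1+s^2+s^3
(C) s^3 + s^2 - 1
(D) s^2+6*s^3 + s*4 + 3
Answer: B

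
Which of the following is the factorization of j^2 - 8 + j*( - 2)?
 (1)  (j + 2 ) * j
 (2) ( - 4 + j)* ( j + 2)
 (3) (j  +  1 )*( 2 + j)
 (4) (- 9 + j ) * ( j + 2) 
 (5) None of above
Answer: 2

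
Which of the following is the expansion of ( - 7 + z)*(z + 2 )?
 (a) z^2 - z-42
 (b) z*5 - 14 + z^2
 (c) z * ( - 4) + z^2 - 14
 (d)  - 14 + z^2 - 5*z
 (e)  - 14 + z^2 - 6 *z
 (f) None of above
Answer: d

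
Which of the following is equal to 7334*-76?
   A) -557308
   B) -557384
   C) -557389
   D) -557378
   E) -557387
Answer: B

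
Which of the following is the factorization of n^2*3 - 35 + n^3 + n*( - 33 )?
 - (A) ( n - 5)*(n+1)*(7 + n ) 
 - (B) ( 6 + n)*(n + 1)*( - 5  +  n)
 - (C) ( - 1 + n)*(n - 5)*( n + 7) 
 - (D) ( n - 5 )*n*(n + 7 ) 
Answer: A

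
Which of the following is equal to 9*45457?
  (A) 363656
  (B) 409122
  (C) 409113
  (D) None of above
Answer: C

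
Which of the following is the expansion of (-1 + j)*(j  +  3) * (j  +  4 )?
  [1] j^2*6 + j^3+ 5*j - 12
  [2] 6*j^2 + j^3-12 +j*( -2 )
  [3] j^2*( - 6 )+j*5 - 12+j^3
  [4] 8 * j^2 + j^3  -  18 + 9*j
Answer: 1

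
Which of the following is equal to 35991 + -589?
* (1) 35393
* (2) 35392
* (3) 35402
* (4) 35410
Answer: 3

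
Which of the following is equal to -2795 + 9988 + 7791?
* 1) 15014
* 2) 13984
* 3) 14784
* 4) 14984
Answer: 4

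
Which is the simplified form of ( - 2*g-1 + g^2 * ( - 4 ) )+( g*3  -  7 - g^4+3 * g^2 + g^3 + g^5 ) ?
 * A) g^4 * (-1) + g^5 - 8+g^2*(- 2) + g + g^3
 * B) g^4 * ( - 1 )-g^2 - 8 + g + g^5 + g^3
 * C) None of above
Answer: B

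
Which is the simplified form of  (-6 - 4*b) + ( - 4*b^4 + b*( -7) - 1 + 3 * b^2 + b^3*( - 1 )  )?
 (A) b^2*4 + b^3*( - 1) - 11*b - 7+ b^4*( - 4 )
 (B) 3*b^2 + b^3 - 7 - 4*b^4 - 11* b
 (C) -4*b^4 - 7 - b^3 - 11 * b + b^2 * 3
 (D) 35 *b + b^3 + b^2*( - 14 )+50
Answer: C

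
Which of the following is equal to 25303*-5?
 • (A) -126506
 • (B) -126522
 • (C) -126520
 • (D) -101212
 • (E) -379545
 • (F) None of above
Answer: F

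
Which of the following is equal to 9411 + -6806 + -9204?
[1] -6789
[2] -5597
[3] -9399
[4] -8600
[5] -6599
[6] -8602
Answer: 5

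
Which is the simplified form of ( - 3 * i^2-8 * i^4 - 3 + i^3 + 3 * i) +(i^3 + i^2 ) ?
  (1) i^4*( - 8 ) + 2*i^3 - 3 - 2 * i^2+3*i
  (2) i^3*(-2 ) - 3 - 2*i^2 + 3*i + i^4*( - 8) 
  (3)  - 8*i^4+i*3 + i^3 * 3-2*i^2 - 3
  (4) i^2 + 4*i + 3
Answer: 1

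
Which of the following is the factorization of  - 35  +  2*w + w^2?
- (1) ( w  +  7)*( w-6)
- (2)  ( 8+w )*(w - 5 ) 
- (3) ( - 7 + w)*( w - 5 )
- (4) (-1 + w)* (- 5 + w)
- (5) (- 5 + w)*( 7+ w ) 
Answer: 5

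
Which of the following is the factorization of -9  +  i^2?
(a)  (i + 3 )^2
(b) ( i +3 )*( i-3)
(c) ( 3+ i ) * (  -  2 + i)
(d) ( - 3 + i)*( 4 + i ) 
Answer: b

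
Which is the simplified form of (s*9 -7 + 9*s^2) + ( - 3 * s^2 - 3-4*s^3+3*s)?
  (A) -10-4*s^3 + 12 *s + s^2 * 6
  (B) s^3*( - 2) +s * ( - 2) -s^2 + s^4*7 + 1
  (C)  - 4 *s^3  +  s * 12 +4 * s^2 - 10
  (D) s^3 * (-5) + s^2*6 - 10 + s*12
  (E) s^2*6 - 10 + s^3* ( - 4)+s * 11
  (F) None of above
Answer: A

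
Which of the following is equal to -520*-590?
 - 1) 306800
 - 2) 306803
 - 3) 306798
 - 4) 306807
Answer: 1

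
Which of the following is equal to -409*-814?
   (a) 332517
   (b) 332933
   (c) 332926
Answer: c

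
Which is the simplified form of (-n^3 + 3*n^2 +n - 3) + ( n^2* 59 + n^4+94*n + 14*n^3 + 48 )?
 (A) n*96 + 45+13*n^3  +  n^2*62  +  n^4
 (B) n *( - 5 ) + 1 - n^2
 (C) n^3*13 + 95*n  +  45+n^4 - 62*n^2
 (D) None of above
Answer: D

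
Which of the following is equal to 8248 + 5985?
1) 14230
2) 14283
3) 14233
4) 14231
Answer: 3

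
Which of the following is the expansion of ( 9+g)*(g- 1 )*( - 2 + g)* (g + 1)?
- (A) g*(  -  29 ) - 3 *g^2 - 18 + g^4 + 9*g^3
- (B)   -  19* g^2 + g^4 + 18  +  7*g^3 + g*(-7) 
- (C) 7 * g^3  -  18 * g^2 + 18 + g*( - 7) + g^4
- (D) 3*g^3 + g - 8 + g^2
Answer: B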